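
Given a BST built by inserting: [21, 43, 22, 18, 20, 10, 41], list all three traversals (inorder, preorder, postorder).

Tree insertion order: [21, 43, 22, 18, 20, 10, 41]
Tree (level-order array): [21, 18, 43, 10, 20, 22, None, None, None, None, None, None, 41]
Inorder (L, root, R): [10, 18, 20, 21, 22, 41, 43]
Preorder (root, L, R): [21, 18, 10, 20, 43, 22, 41]
Postorder (L, R, root): [10, 20, 18, 41, 22, 43, 21]


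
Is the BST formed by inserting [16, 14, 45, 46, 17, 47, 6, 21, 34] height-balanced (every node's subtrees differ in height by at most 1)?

Tree (level-order array): [16, 14, 45, 6, None, 17, 46, None, None, None, 21, None, 47, None, 34]
Definition: a tree is height-balanced if, at every node, |h(left) - h(right)| <= 1 (empty subtree has height -1).
Bottom-up per-node check:
  node 6: h_left=-1, h_right=-1, diff=0 [OK], height=0
  node 14: h_left=0, h_right=-1, diff=1 [OK], height=1
  node 34: h_left=-1, h_right=-1, diff=0 [OK], height=0
  node 21: h_left=-1, h_right=0, diff=1 [OK], height=1
  node 17: h_left=-1, h_right=1, diff=2 [FAIL (|-1-1|=2 > 1)], height=2
  node 47: h_left=-1, h_right=-1, diff=0 [OK], height=0
  node 46: h_left=-1, h_right=0, diff=1 [OK], height=1
  node 45: h_left=2, h_right=1, diff=1 [OK], height=3
  node 16: h_left=1, h_right=3, diff=2 [FAIL (|1-3|=2 > 1)], height=4
Node 17 violates the condition: |-1 - 1| = 2 > 1.
Result: Not balanced


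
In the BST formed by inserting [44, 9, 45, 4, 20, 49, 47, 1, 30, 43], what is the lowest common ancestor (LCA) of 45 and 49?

Tree insertion order: [44, 9, 45, 4, 20, 49, 47, 1, 30, 43]
Tree (level-order array): [44, 9, 45, 4, 20, None, 49, 1, None, None, 30, 47, None, None, None, None, 43]
In a BST, the LCA of p=45, q=49 is the first node v on the
root-to-leaf path with p <= v <= q (go left if both < v, right if both > v).
Walk from root:
  at 44: both 45 and 49 > 44, go right
  at 45: 45 <= 45 <= 49, this is the LCA
LCA = 45


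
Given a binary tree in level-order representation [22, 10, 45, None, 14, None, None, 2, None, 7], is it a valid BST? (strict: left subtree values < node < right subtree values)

Level-order array: [22, 10, 45, None, 14, None, None, 2, None, 7]
Validate using subtree bounds (lo, hi): at each node, require lo < value < hi,
then recurse left with hi=value and right with lo=value.
Preorder trace (stopping at first violation):
  at node 22 with bounds (-inf, +inf): OK
  at node 10 with bounds (-inf, 22): OK
  at node 14 with bounds (10, 22): OK
  at node 2 with bounds (10, 14): VIOLATION
Node 2 violates its bound: not (10 < 2 < 14).
Result: Not a valid BST


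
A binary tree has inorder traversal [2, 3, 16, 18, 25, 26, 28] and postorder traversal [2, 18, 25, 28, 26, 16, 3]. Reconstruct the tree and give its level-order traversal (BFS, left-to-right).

Inorder:   [2, 3, 16, 18, 25, 26, 28]
Postorder: [2, 18, 25, 28, 26, 16, 3]
Algorithm: postorder visits root last, so walk postorder right-to-left;
each value is the root of the current inorder slice — split it at that
value, recurse on the right subtree first, then the left.
Recursive splits:
  root=3; inorder splits into left=[2], right=[16, 18, 25, 26, 28]
  root=16; inorder splits into left=[], right=[18, 25, 26, 28]
  root=26; inorder splits into left=[18, 25], right=[28]
  root=28; inorder splits into left=[], right=[]
  root=25; inorder splits into left=[18], right=[]
  root=18; inorder splits into left=[], right=[]
  root=2; inorder splits into left=[], right=[]
Reconstructed level-order: [3, 2, 16, 26, 25, 28, 18]


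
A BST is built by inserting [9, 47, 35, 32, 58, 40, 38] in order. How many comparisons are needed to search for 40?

Search path for 40: 9 -> 47 -> 35 -> 40
Found: True
Comparisons: 4


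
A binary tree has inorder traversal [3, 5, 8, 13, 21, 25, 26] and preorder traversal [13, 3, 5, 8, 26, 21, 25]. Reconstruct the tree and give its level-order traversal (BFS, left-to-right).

Inorder:  [3, 5, 8, 13, 21, 25, 26]
Preorder: [13, 3, 5, 8, 26, 21, 25]
Algorithm: preorder visits root first, so consume preorder in order;
for each root, split the current inorder slice at that value into
left-subtree inorder and right-subtree inorder, then recurse.
Recursive splits:
  root=13; inorder splits into left=[3, 5, 8], right=[21, 25, 26]
  root=3; inorder splits into left=[], right=[5, 8]
  root=5; inorder splits into left=[], right=[8]
  root=8; inorder splits into left=[], right=[]
  root=26; inorder splits into left=[21, 25], right=[]
  root=21; inorder splits into left=[], right=[25]
  root=25; inorder splits into left=[], right=[]
Reconstructed level-order: [13, 3, 26, 5, 21, 8, 25]


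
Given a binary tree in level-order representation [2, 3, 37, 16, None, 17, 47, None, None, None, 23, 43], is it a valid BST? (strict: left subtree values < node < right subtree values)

Level-order array: [2, 3, 37, 16, None, 17, 47, None, None, None, 23, 43]
Validate using subtree bounds (lo, hi): at each node, require lo < value < hi,
then recurse left with hi=value and right with lo=value.
Preorder trace (stopping at first violation):
  at node 2 with bounds (-inf, +inf): OK
  at node 3 with bounds (-inf, 2): VIOLATION
Node 3 violates its bound: not (-inf < 3 < 2).
Result: Not a valid BST


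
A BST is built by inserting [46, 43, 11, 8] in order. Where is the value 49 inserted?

Starting tree (level order): [46, 43, None, 11, None, 8]
Insertion path: 46
Result: insert 49 as right child of 46
Final tree (level order): [46, 43, 49, 11, None, None, None, 8]


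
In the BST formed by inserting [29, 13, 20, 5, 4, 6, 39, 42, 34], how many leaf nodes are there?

Tree built from: [29, 13, 20, 5, 4, 6, 39, 42, 34]
Tree (level-order array): [29, 13, 39, 5, 20, 34, 42, 4, 6]
Rule: A leaf has 0 children.
Per-node child counts:
  node 29: 2 child(ren)
  node 13: 2 child(ren)
  node 5: 2 child(ren)
  node 4: 0 child(ren)
  node 6: 0 child(ren)
  node 20: 0 child(ren)
  node 39: 2 child(ren)
  node 34: 0 child(ren)
  node 42: 0 child(ren)
Matching nodes: [4, 6, 20, 34, 42]
Count of leaf nodes: 5


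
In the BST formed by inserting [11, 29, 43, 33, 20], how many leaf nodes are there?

Tree built from: [11, 29, 43, 33, 20]
Tree (level-order array): [11, None, 29, 20, 43, None, None, 33]
Rule: A leaf has 0 children.
Per-node child counts:
  node 11: 1 child(ren)
  node 29: 2 child(ren)
  node 20: 0 child(ren)
  node 43: 1 child(ren)
  node 33: 0 child(ren)
Matching nodes: [20, 33]
Count of leaf nodes: 2


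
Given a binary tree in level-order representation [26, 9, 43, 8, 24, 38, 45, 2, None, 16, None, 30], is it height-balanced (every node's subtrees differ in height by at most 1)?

Tree (level-order array): [26, 9, 43, 8, 24, 38, 45, 2, None, 16, None, 30]
Definition: a tree is height-balanced if, at every node, |h(left) - h(right)| <= 1 (empty subtree has height -1).
Bottom-up per-node check:
  node 2: h_left=-1, h_right=-1, diff=0 [OK], height=0
  node 8: h_left=0, h_right=-1, diff=1 [OK], height=1
  node 16: h_left=-1, h_right=-1, diff=0 [OK], height=0
  node 24: h_left=0, h_right=-1, diff=1 [OK], height=1
  node 9: h_left=1, h_right=1, diff=0 [OK], height=2
  node 30: h_left=-1, h_right=-1, diff=0 [OK], height=0
  node 38: h_left=0, h_right=-1, diff=1 [OK], height=1
  node 45: h_left=-1, h_right=-1, diff=0 [OK], height=0
  node 43: h_left=1, h_right=0, diff=1 [OK], height=2
  node 26: h_left=2, h_right=2, diff=0 [OK], height=3
All nodes satisfy the balance condition.
Result: Balanced


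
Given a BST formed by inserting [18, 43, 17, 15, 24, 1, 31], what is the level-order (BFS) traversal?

Tree insertion order: [18, 43, 17, 15, 24, 1, 31]
Tree (level-order array): [18, 17, 43, 15, None, 24, None, 1, None, None, 31]
BFS from the root, enqueuing left then right child of each popped node:
  queue [18] -> pop 18, enqueue [17, 43], visited so far: [18]
  queue [17, 43] -> pop 17, enqueue [15], visited so far: [18, 17]
  queue [43, 15] -> pop 43, enqueue [24], visited so far: [18, 17, 43]
  queue [15, 24] -> pop 15, enqueue [1], visited so far: [18, 17, 43, 15]
  queue [24, 1] -> pop 24, enqueue [31], visited so far: [18, 17, 43, 15, 24]
  queue [1, 31] -> pop 1, enqueue [none], visited so far: [18, 17, 43, 15, 24, 1]
  queue [31] -> pop 31, enqueue [none], visited so far: [18, 17, 43, 15, 24, 1, 31]
Result: [18, 17, 43, 15, 24, 1, 31]


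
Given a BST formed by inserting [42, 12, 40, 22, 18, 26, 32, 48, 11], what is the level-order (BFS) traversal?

Tree insertion order: [42, 12, 40, 22, 18, 26, 32, 48, 11]
Tree (level-order array): [42, 12, 48, 11, 40, None, None, None, None, 22, None, 18, 26, None, None, None, 32]
BFS from the root, enqueuing left then right child of each popped node:
  queue [42] -> pop 42, enqueue [12, 48], visited so far: [42]
  queue [12, 48] -> pop 12, enqueue [11, 40], visited so far: [42, 12]
  queue [48, 11, 40] -> pop 48, enqueue [none], visited so far: [42, 12, 48]
  queue [11, 40] -> pop 11, enqueue [none], visited so far: [42, 12, 48, 11]
  queue [40] -> pop 40, enqueue [22], visited so far: [42, 12, 48, 11, 40]
  queue [22] -> pop 22, enqueue [18, 26], visited so far: [42, 12, 48, 11, 40, 22]
  queue [18, 26] -> pop 18, enqueue [none], visited so far: [42, 12, 48, 11, 40, 22, 18]
  queue [26] -> pop 26, enqueue [32], visited so far: [42, 12, 48, 11, 40, 22, 18, 26]
  queue [32] -> pop 32, enqueue [none], visited so far: [42, 12, 48, 11, 40, 22, 18, 26, 32]
Result: [42, 12, 48, 11, 40, 22, 18, 26, 32]


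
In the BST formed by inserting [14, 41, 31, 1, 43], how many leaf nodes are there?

Tree built from: [14, 41, 31, 1, 43]
Tree (level-order array): [14, 1, 41, None, None, 31, 43]
Rule: A leaf has 0 children.
Per-node child counts:
  node 14: 2 child(ren)
  node 1: 0 child(ren)
  node 41: 2 child(ren)
  node 31: 0 child(ren)
  node 43: 0 child(ren)
Matching nodes: [1, 31, 43]
Count of leaf nodes: 3


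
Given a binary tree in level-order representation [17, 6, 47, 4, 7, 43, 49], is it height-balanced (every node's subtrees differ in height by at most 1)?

Tree (level-order array): [17, 6, 47, 4, 7, 43, 49]
Definition: a tree is height-balanced if, at every node, |h(left) - h(right)| <= 1 (empty subtree has height -1).
Bottom-up per-node check:
  node 4: h_left=-1, h_right=-1, diff=0 [OK], height=0
  node 7: h_left=-1, h_right=-1, diff=0 [OK], height=0
  node 6: h_left=0, h_right=0, diff=0 [OK], height=1
  node 43: h_left=-1, h_right=-1, diff=0 [OK], height=0
  node 49: h_left=-1, h_right=-1, diff=0 [OK], height=0
  node 47: h_left=0, h_right=0, diff=0 [OK], height=1
  node 17: h_left=1, h_right=1, diff=0 [OK], height=2
All nodes satisfy the balance condition.
Result: Balanced


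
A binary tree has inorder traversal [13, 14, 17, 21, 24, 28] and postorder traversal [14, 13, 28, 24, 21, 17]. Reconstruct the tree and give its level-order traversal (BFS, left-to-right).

Inorder:   [13, 14, 17, 21, 24, 28]
Postorder: [14, 13, 28, 24, 21, 17]
Algorithm: postorder visits root last, so walk postorder right-to-left;
each value is the root of the current inorder slice — split it at that
value, recurse on the right subtree first, then the left.
Recursive splits:
  root=17; inorder splits into left=[13, 14], right=[21, 24, 28]
  root=21; inorder splits into left=[], right=[24, 28]
  root=24; inorder splits into left=[], right=[28]
  root=28; inorder splits into left=[], right=[]
  root=13; inorder splits into left=[], right=[14]
  root=14; inorder splits into left=[], right=[]
Reconstructed level-order: [17, 13, 21, 14, 24, 28]


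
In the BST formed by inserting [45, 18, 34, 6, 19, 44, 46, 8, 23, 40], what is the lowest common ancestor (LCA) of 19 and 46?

Tree insertion order: [45, 18, 34, 6, 19, 44, 46, 8, 23, 40]
Tree (level-order array): [45, 18, 46, 6, 34, None, None, None, 8, 19, 44, None, None, None, 23, 40]
In a BST, the LCA of p=19, q=46 is the first node v on the
root-to-leaf path with p <= v <= q (go left if both < v, right if both > v).
Walk from root:
  at 45: 19 <= 45 <= 46, this is the LCA
LCA = 45


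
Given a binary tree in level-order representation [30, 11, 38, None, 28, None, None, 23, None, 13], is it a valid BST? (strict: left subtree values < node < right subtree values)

Level-order array: [30, 11, 38, None, 28, None, None, 23, None, 13]
Validate using subtree bounds (lo, hi): at each node, require lo < value < hi,
then recurse left with hi=value and right with lo=value.
Preorder trace (stopping at first violation):
  at node 30 with bounds (-inf, +inf): OK
  at node 11 with bounds (-inf, 30): OK
  at node 28 with bounds (11, 30): OK
  at node 23 with bounds (11, 28): OK
  at node 13 with bounds (11, 23): OK
  at node 38 with bounds (30, +inf): OK
No violation found at any node.
Result: Valid BST


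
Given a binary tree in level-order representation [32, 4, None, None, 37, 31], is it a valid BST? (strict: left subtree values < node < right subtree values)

Level-order array: [32, 4, None, None, 37, 31]
Validate using subtree bounds (lo, hi): at each node, require lo < value < hi,
then recurse left with hi=value and right with lo=value.
Preorder trace (stopping at first violation):
  at node 32 with bounds (-inf, +inf): OK
  at node 4 with bounds (-inf, 32): OK
  at node 37 with bounds (4, 32): VIOLATION
Node 37 violates its bound: not (4 < 37 < 32).
Result: Not a valid BST


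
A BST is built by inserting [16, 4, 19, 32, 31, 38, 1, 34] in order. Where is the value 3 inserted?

Starting tree (level order): [16, 4, 19, 1, None, None, 32, None, None, 31, 38, None, None, 34]
Insertion path: 16 -> 4 -> 1
Result: insert 3 as right child of 1
Final tree (level order): [16, 4, 19, 1, None, None, 32, None, 3, 31, 38, None, None, None, None, 34]


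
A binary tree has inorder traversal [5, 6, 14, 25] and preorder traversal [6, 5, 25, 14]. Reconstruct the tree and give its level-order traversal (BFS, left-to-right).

Inorder:  [5, 6, 14, 25]
Preorder: [6, 5, 25, 14]
Algorithm: preorder visits root first, so consume preorder in order;
for each root, split the current inorder slice at that value into
left-subtree inorder and right-subtree inorder, then recurse.
Recursive splits:
  root=6; inorder splits into left=[5], right=[14, 25]
  root=5; inorder splits into left=[], right=[]
  root=25; inorder splits into left=[14], right=[]
  root=14; inorder splits into left=[], right=[]
Reconstructed level-order: [6, 5, 25, 14]


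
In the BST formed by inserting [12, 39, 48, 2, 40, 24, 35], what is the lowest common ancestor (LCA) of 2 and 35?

Tree insertion order: [12, 39, 48, 2, 40, 24, 35]
Tree (level-order array): [12, 2, 39, None, None, 24, 48, None, 35, 40]
In a BST, the LCA of p=2, q=35 is the first node v on the
root-to-leaf path with p <= v <= q (go left if both < v, right if both > v).
Walk from root:
  at 12: 2 <= 12 <= 35, this is the LCA
LCA = 12


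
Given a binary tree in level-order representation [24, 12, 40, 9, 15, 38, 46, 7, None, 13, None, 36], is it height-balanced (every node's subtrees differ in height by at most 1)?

Tree (level-order array): [24, 12, 40, 9, 15, 38, 46, 7, None, 13, None, 36]
Definition: a tree is height-balanced if, at every node, |h(left) - h(right)| <= 1 (empty subtree has height -1).
Bottom-up per-node check:
  node 7: h_left=-1, h_right=-1, diff=0 [OK], height=0
  node 9: h_left=0, h_right=-1, diff=1 [OK], height=1
  node 13: h_left=-1, h_right=-1, diff=0 [OK], height=0
  node 15: h_left=0, h_right=-1, diff=1 [OK], height=1
  node 12: h_left=1, h_right=1, diff=0 [OK], height=2
  node 36: h_left=-1, h_right=-1, diff=0 [OK], height=0
  node 38: h_left=0, h_right=-1, diff=1 [OK], height=1
  node 46: h_left=-1, h_right=-1, diff=0 [OK], height=0
  node 40: h_left=1, h_right=0, diff=1 [OK], height=2
  node 24: h_left=2, h_right=2, diff=0 [OK], height=3
All nodes satisfy the balance condition.
Result: Balanced


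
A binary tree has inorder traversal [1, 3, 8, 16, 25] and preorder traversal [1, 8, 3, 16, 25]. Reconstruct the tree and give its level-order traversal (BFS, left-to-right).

Inorder:  [1, 3, 8, 16, 25]
Preorder: [1, 8, 3, 16, 25]
Algorithm: preorder visits root first, so consume preorder in order;
for each root, split the current inorder slice at that value into
left-subtree inorder and right-subtree inorder, then recurse.
Recursive splits:
  root=1; inorder splits into left=[], right=[3, 8, 16, 25]
  root=8; inorder splits into left=[3], right=[16, 25]
  root=3; inorder splits into left=[], right=[]
  root=16; inorder splits into left=[], right=[25]
  root=25; inorder splits into left=[], right=[]
Reconstructed level-order: [1, 8, 3, 16, 25]


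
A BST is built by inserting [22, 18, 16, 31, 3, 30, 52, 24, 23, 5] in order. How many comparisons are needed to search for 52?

Search path for 52: 22 -> 31 -> 52
Found: True
Comparisons: 3


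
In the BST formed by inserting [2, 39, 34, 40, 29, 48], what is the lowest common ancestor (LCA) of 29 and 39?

Tree insertion order: [2, 39, 34, 40, 29, 48]
Tree (level-order array): [2, None, 39, 34, 40, 29, None, None, 48]
In a BST, the LCA of p=29, q=39 is the first node v on the
root-to-leaf path with p <= v <= q (go left if both < v, right if both > v).
Walk from root:
  at 2: both 29 and 39 > 2, go right
  at 39: 29 <= 39 <= 39, this is the LCA
LCA = 39


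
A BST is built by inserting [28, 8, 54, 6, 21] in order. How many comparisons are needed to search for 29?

Search path for 29: 28 -> 54
Found: False
Comparisons: 2


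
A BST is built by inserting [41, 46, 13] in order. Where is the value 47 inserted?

Starting tree (level order): [41, 13, 46]
Insertion path: 41 -> 46
Result: insert 47 as right child of 46
Final tree (level order): [41, 13, 46, None, None, None, 47]


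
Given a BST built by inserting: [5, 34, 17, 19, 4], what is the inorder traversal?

Tree insertion order: [5, 34, 17, 19, 4]
Tree (level-order array): [5, 4, 34, None, None, 17, None, None, 19]
Inorder traversal: [4, 5, 17, 19, 34]


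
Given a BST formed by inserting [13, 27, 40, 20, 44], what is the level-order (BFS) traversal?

Tree insertion order: [13, 27, 40, 20, 44]
Tree (level-order array): [13, None, 27, 20, 40, None, None, None, 44]
BFS from the root, enqueuing left then right child of each popped node:
  queue [13] -> pop 13, enqueue [27], visited so far: [13]
  queue [27] -> pop 27, enqueue [20, 40], visited so far: [13, 27]
  queue [20, 40] -> pop 20, enqueue [none], visited so far: [13, 27, 20]
  queue [40] -> pop 40, enqueue [44], visited so far: [13, 27, 20, 40]
  queue [44] -> pop 44, enqueue [none], visited so far: [13, 27, 20, 40, 44]
Result: [13, 27, 20, 40, 44]


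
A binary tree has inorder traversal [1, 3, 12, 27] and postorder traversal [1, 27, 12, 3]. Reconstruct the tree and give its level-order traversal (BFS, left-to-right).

Inorder:   [1, 3, 12, 27]
Postorder: [1, 27, 12, 3]
Algorithm: postorder visits root last, so walk postorder right-to-left;
each value is the root of the current inorder slice — split it at that
value, recurse on the right subtree first, then the left.
Recursive splits:
  root=3; inorder splits into left=[1], right=[12, 27]
  root=12; inorder splits into left=[], right=[27]
  root=27; inorder splits into left=[], right=[]
  root=1; inorder splits into left=[], right=[]
Reconstructed level-order: [3, 1, 12, 27]


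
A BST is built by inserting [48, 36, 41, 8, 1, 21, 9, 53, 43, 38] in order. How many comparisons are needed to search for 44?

Search path for 44: 48 -> 36 -> 41 -> 43
Found: False
Comparisons: 4


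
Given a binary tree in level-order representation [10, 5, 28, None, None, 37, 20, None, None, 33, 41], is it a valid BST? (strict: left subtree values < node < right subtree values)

Level-order array: [10, 5, 28, None, None, 37, 20, None, None, 33, 41]
Validate using subtree bounds (lo, hi): at each node, require lo < value < hi,
then recurse left with hi=value and right with lo=value.
Preorder trace (stopping at first violation):
  at node 10 with bounds (-inf, +inf): OK
  at node 5 with bounds (-inf, 10): OK
  at node 28 with bounds (10, +inf): OK
  at node 37 with bounds (10, 28): VIOLATION
Node 37 violates its bound: not (10 < 37 < 28).
Result: Not a valid BST


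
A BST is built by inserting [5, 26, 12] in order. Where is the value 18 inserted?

Starting tree (level order): [5, None, 26, 12]
Insertion path: 5 -> 26 -> 12
Result: insert 18 as right child of 12
Final tree (level order): [5, None, 26, 12, None, None, 18]


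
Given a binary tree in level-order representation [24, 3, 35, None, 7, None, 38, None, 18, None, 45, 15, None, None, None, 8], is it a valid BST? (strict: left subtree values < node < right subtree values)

Level-order array: [24, 3, 35, None, 7, None, 38, None, 18, None, 45, 15, None, None, None, 8]
Validate using subtree bounds (lo, hi): at each node, require lo < value < hi,
then recurse left with hi=value and right with lo=value.
Preorder trace (stopping at first violation):
  at node 24 with bounds (-inf, +inf): OK
  at node 3 with bounds (-inf, 24): OK
  at node 7 with bounds (3, 24): OK
  at node 18 with bounds (7, 24): OK
  at node 15 with bounds (7, 18): OK
  at node 8 with bounds (7, 15): OK
  at node 35 with bounds (24, +inf): OK
  at node 38 with bounds (35, +inf): OK
  at node 45 with bounds (38, +inf): OK
No violation found at any node.
Result: Valid BST


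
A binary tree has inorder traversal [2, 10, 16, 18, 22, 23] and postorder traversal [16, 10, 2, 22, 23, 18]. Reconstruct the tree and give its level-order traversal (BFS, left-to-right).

Inorder:   [2, 10, 16, 18, 22, 23]
Postorder: [16, 10, 2, 22, 23, 18]
Algorithm: postorder visits root last, so walk postorder right-to-left;
each value is the root of the current inorder slice — split it at that
value, recurse on the right subtree first, then the left.
Recursive splits:
  root=18; inorder splits into left=[2, 10, 16], right=[22, 23]
  root=23; inorder splits into left=[22], right=[]
  root=22; inorder splits into left=[], right=[]
  root=2; inorder splits into left=[], right=[10, 16]
  root=10; inorder splits into left=[], right=[16]
  root=16; inorder splits into left=[], right=[]
Reconstructed level-order: [18, 2, 23, 10, 22, 16]


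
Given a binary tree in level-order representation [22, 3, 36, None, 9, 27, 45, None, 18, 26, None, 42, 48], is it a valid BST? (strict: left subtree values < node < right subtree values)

Level-order array: [22, 3, 36, None, 9, 27, 45, None, 18, 26, None, 42, 48]
Validate using subtree bounds (lo, hi): at each node, require lo < value < hi,
then recurse left with hi=value and right with lo=value.
Preorder trace (stopping at first violation):
  at node 22 with bounds (-inf, +inf): OK
  at node 3 with bounds (-inf, 22): OK
  at node 9 with bounds (3, 22): OK
  at node 18 with bounds (9, 22): OK
  at node 36 with bounds (22, +inf): OK
  at node 27 with bounds (22, 36): OK
  at node 26 with bounds (22, 27): OK
  at node 45 with bounds (36, +inf): OK
  at node 42 with bounds (36, 45): OK
  at node 48 with bounds (45, +inf): OK
No violation found at any node.
Result: Valid BST


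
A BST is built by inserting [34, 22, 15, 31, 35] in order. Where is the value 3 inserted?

Starting tree (level order): [34, 22, 35, 15, 31]
Insertion path: 34 -> 22 -> 15
Result: insert 3 as left child of 15
Final tree (level order): [34, 22, 35, 15, 31, None, None, 3]


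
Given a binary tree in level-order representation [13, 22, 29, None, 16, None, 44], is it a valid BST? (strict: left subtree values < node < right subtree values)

Level-order array: [13, 22, 29, None, 16, None, 44]
Validate using subtree bounds (lo, hi): at each node, require lo < value < hi,
then recurse left with hi=value and right with lo=value.
Preorder trace (stopping at first violation):
  at node 13 with bounds (-inf, +inf): OK
  at node 22 with bounds (-inf, 13): VIOLATION
Node 22 violates its bound: not (-inf < 22 < 13).
Result: Not a valid BST


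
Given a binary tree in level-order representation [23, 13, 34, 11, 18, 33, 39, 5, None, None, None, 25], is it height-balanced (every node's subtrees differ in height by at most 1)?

Tree (level-order array): [23, 13, 34, 11, 18, 33, 39, 5, None, None, None, 25]
Definition: a tree is height-balanced if, at every node, |h(left) - h(right)| <= 1 (empty subtree has height -1).
Bottom-up per-node check:
  node 5: h_left=-1, h_right=-1, diff=0 [OK], height=0
  node 11: h_left=0, h_right=-1, diff=1 [OK], height=1
  node 18: h_left=-1, h_right=-1, diff=0 [OK], height=0
  node 13: h_left=1, h_right=0, diff=1 [OK], height=2
  node 25: h_left=-1, h_right=-1, diff=0 [OK], height=0
  node 33: h_left=0, h_right=-1, diff=1 [OK], height=1
  node 39: h_left=-1, h_right=-1, diff=0 [OK], height=0
  node 34: h_left=1, h_right=0, diff=1 [OK], height=2
  node 23: h_left=2, h_right=2, diff=0 [OK], height=3
All nodes satisfy the balance condition.
Result: Balanced


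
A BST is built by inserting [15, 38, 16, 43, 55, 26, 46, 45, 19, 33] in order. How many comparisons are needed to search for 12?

Search path for 12: 15
Found: False
Comparisons: 1


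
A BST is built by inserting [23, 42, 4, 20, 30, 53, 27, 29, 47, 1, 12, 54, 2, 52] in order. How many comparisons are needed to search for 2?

Search path for 2: 23 -> 4 -> 1 -> 2
Found: True
Comparisons: 4


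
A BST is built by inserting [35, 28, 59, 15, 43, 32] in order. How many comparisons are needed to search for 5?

Search path for 5: 35 -> 28 -> 15
Found: False
Comparisons: 3


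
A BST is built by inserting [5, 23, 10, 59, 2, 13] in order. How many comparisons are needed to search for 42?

Search path for 42: 5 -> 23 -> 59
Found: False
Comparisons: 3


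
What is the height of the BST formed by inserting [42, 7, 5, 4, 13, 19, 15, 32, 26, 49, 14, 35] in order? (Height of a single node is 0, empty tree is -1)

Insertion order: [42, 7, 5, 4, 13, 19, 15, 32, 26, 49, 14, 35]
Tree (level-order array): [42, 7, 49, 5, 13, None, None, 4, None, None, 19, None, None, 15, 32, 14, None, 26, 35]
Compute height bottom-up (empty subtree = -1):
  height(4) = 1 + max(-1, -1) = 0
  height(5) = 1 + max(0, -1) = 1
  height(14) = 1 + max(-1, -1) = 0
  height(15) = 1 + max(0, -1) = 1
  height(26) = 1 + max(-1, -1) = 0
  height(35) = 1 + max(-1, -1) = 0
  height(32) = 1 + max(0, 0) = 1
  height(19) = 1 + max(1, 1) = 2
  height(13) = 1 + max(-1, 2) = 3
  height(7) = 1 + max(1, 3) = 4
  height(49) = 1 + max(-1, -1) = 0
  height(42) = 1 + max(4, 0) = 5
Height = 5


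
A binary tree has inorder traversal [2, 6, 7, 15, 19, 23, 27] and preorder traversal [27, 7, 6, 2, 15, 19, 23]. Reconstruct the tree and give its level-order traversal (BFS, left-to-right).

Inorder:  [2, 6, 7, 15, 19, 23, 27]
Preorder: [27, 7, 6, 2, 15, 19, 23]
Algorithm: preorder visits root first, so consume preorder in order;
for each root, split the current inorder slice at that value into
left-subtree inorder and right-subtree inorder, then recurse.
Recursive splits:
  root=27; inorder splits into left=[2, 6, 7, 15, 19, 23], right=[]
  root=7; inorder splits into left=[2, 6], right=[15, 19, 23]
  root=6; inorder splits into left=[2], right=[]
  root=2; inorder splits into left=[], right=[]
  root=15; inorder splits into left=[], right=[19, 23]
  root=19; inorder splits into left=[], right=[23]
  root=23; inorder splits into left=[], right=[]
Reconstructed level-order: [27, 7, 6, 15, 2, 19, 23]


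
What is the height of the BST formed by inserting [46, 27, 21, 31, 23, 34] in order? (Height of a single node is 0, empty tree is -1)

Insertion order: [46, 27, 21, 31, 23, 34]
Tree (level-order array): [46, 27, None, 21, 31, None, 23, None, 34]
Compute height bottom-up (empty subtree = -1):
  height(23) = 1 + max(-1, -1) = 0
  height(21) = 1 + max(-1, 0) = 1
  height(34) = 1 + max(-1, -1) = 0
  height(31) = 1 + max(-1, 0) = 1
  height(27) = 1 + max(1, 1) = 2
  height(46) = 1 + max(2, -1) = 3
Height = 3


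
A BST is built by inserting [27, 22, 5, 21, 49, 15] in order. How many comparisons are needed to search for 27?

Search path for 27: 27
Found: True
Comparisons: 1


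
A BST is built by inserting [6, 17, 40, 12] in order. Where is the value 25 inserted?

Starting tree (level order): [6, None, 17, 12, 40]
Insertion path: 6 -> 17 -> 40
Result: insert 25 as left child of 40
Final tree (level order): [6, None, 17, 12, 40, None, None, 25]


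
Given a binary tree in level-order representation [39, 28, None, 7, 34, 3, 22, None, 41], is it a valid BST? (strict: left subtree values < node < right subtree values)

Level-order array: [39, 28, None, 7, 34, 3, 22, None, 41]
Validate using subtree bounds (lo, hi): at each node, require lo < value < hi,
then recurse left with hi=value and right with lo=value.
Preorder trace (stopping at first violation):
  at node 39 with bounds (-inf, +inf): OK
  at node 28 with bounds (-inf, 39): OK
  at node 7 with bounds (-inf, 28): OK
  at node 3 with bounds (-inf, 7): OK
  at node 22 with bounds (7, 28): OK
  at node 34 with bounds (28, 39): OK
  at node 41 with bounds (34, 39): VIOLATION
Node 41 violates its bound: not (34 < 41 < 39).
Result: Not a valid BST


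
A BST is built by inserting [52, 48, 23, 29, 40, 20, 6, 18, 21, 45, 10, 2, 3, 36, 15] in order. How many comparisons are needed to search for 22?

Search path for 22: 52 -> 48 -> 23 -> 20 -> 21
Found: False
Comparisons: 5


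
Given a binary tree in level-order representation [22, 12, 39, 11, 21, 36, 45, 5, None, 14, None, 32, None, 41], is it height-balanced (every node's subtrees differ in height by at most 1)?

Tree (level-order array): [22, 12, 39, 11, 21, 36, 45, 5, None, 14, None, 32, None, 41]
Definition: a tree is height-balanced if, at every node, |h(left) - h(right)| <= 1 (empty subtree has height -1).
Bottom-up per-node check:
  node 5: h_left=-1, h_right=-1, diff=0 [OK], height=0
  node 11: h_left=0, h_right=-1, diff=1 [OK], height=1
  node 14: h_left=-1, h_right=-1, diff=0 [OK], height=0
  node 21: h_left=0, h_right=-1, diff=1 [OK], height=1
  node 12: h_left=1, h_right=1, diff=0 [OK], height=2
  node 32: h_left=-1, h_right=-1, diff=0 [OK], height=0
  node 36: h_left=0, h_right=-1, diff=1 [OK], height=1
  node 41: h_left=-1, h_right=-1, diff=0 [OK], height=0
  node 45: h_left=0, h_right=-1, diff=1 [OK], height=1
  node 39: h_left=1, h_right=1, diff=0 [OK], height=2
  node 22: h_left=2, h_right=2, diff=0 [OK], height=3
All nodes satisfy the balance condition.
Result: Balanced


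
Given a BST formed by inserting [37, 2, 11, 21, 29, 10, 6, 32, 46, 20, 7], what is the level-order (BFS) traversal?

Tree insertion order: [37, 2, 11, 21, 29, 10, 6, 32, 46, 20, 7]
Tree (level-order array): [37, 2, 46, None, 11, None, None, 10, 21, 6, None, 20, 29, None, 7, None, None, None, 32]
BFS from the root, enqueuing left then right child of each popped node:
  queue [37] -> pop 37, enqueue [2, 46], visited so far: [37]
  queue [2, 46] -> pop 2, enqueue [11], visited so far: [37, 2]
  queue [46, 11] -> pop 46, enqueue [none], visited so far: [37, 2, 46]
  queue [11] -> pop 11, enqueue [10, 21], visited so far: [37, 2, 46, 11]
  queue [10, 21] -> pop 10, enqueue [6], visited so far: [37, 2, 46, 11, 10]
  queue [21, 6] -> pop 21, enqueue [20, 29], visited so far: [37, 2, 46, 11, 10, 21]
  queue [6, 20, 29] -> pop 6, enqueue [7], visited so far: [37, 2, 46, 11, 10, 21, 6]
  queue [20, 29, 7] -> pop 20, enqueue [none], visited so far: [37, 2, 46, 11, 10, 21, 6, 20]
  queue [29, 7] -> pop 29, enqueue [32], visited so far: [37, 2, 46, 11, 10, 21, 6, 20, 29]
  queue [7, 32] -> pop 7, enqueue [none], visited so far: [37, 2, 46, 11, 10, 21, 6, 20, 29, 7]
  queue [32] -> pop 32, enqueue [none], visited so far: [37, 2, 46, 11, 10, 21, 6, 20, 29, 7, 32]
Result: [37, 2, 46, 11, 10, 21, 6, 20, 29, 7, 32]


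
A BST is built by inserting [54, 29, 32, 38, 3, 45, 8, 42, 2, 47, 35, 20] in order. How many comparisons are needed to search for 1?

Search path for 1: 54 -> 29 -> 3 -> 2
Found: False
Comparisons: 4


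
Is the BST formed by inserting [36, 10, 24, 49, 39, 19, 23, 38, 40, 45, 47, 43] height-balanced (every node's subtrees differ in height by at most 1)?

Tree (level-order array): [36, 10, 49, None, 24, 39, None, 19, None, 38, 40, None, 23, None, None, None, 45, None, None, 43, 47]
Definition: a tree is height-balanced if, at every node, |h(left) - h(right)| <= 1 (empty subtree has height -1).
Bottom-up per-node check:
  node 23: h_left=-1, h_right=-1, diff=0 [OK], height=0
  node 19: h_left=-1, h_right=0, diff=1 [OK], height=1
  node 24: h_left=1, h_right=-1, diff=2 [FAIL (|1--1|=2 > 1)], height=2
  node 10: h_left=-1, h_right=2, diff=3 [FAIL (|-1-2|=3 > 1)], height=3
  node 38: h_left=-1, h_right=-1, diff=0 [OK], height=0
  node 43: h_left=-1, h_right=-1, diff=0 [OK], height=0
  node 47: h_left=-1, h_right=-1, diff=0 [OK], height=0
  node 45: h_left=0, h_right=0, diff=0 [OK], height=1
  node 40: h_left=-1, h_right=1, diff=2 [FAIL (|-1-1|=2 > 1)], height=2
  node 39: h_left=0, h_right=2, diff=2 [FAIL (|0-2|=2 > 1)], height=3
  node 49: h_left=3, h_right=-1, diff=4 [FAIL (|3--1|=4 > 1)], height=4
  node 36: h_left=3, h_right=4, diff=1 [OK], height=5
Node 24 violates the condition: |1 - -1| = 2 > 1.
Result: Not balanced


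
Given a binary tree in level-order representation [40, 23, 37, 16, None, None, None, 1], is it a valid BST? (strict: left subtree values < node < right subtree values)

Level-order array: [40, 23, 37, 16, None, None, None, 1]
Validate using subtree bounds (lo, hi): at each node, require lo < value < hi,
then recurse left with hi=value and right with lo=value.
Preorder trace (stopping at first violation):
  at node 40 with bounds (-inf, +inf): OK
  at node 23 with bounds (-inf, 40): OK
  at node 16 with bounds (-inf, 23): OK
  at node 1 with bounds (-inf, 16): OK
  at node 37 with bounds (40, +inf): VIOLATION
Node 37 violates its bound: not (40 < 37 < +inf).
Result: Not a valid BST


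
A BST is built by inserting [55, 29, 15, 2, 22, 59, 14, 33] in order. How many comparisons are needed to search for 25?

Search path for 25: 55 -> 29 -> 15 -> 22
Found: False
Comparisons: 4


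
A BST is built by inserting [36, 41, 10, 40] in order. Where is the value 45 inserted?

Starting tree (level order): [36, 10, 41, None, None, 40]
Insertion path: 36 -> 41
Result: insert 45 as right child of 41
Final tree (level order): [36, 10, 41, None, None, 40, 45]


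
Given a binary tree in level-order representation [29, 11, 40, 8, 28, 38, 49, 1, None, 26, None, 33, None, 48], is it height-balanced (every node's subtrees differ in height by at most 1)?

Tree (level-order array): [29, 11, 40, 8, 28, 38, 49, 1, None, 26, None, 33, None, 48]
Definition: a tree is height-balanced if, at every node, |h(left) - h(right)| <= 1 (empty subtree has height -1).
Bottom-up per-node check:
  node 1: h_left=-1, h_right=-1, diff=0 [OK], height=0
  node 8: h_left=0, h_right=-1, diff=1 [OK], height=1
  node 26: h_left=-1, h_right=-1, diff=0 [OK], height=0
  node 28: h_left=0, h_right=-1, diff=1 [OK], height=1
  node 11: h_left=1, h_right=1, diff=0 [OK], height=2
  node 33: h_left=-1, h_right=-1, diff=0 [OK], height=0
  node 38: h_left=0, h_right=-1, diff=1 [OK], height=1
  node 48: h_left=-1, h_right=-1, diff=0 [OK], height=0
  node 49: h_left=0, h_right=-1, diff=1 [OK], height=1
  node 40: h_left=1, h_right=1, diff=0 [OK], height=2
  node 29: h_left=2, h_right=2, diff=0 [OK], height=3
All nodes satisfy the balance condition.
Result: Balanced


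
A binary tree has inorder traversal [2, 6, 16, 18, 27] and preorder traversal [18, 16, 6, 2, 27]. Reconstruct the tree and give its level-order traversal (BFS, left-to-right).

Inorder:  [2, 6, 16, 18, 27]
Preorder: [18, 16, 6, 2, 27]
Algorithm: preorder visits root first, so consume preorder in order;
for each root, split the current inorder slice at that value into
left-subtree inorder and right-subtree inorder, then recurse.
Recursive splits:
  root=18; inorder splits into left=[2, 6, 16], right=[27]
  root=16; inorder splits into left=[2, 6], right=[]
  root=6; inorder splits into left=[2], right=[]
  root=2; inorder splits into left=[], right=[]
  root=27; inorder splits into left=[], right=[]
Reconstructed level-order: [18, 16, 27, 6, 2]


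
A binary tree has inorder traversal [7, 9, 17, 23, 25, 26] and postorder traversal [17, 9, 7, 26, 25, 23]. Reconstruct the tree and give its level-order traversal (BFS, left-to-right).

Inorder:   [7, 9, 17, 23, 25, 26]
Postorder: [17, 9, 7, 26, 25, 23]
Algorithm: postorder visits root last, so walk postorder right-to-left;
each value is the root of the current inorder slice — split it at that
value, recurse on the right subtree first, then the left.
Recursive splits:
  root=23; inorder splits into left=[7, 9, 17], right=[25, 26]
  root=25; inorder splits into left=[], right=[26]
  root=26; inorder splits into left=[], right=[]
  root=7; inorder splits into left=[], right=[9, 17]
  root=9; inorder splits into left=[], right=[17]
  root=17; inorder splits into left=[], right=[]
Reconstructed level-order: [23, 7, 25, 9, 26, 17]


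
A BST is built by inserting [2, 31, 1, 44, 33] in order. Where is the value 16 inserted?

Starting tree (level order): [2, 1, 31, None, None, None, 44, 33]
Insertion path: 2 -> 31
Result: insert 16 as left child of 31
Final tree (level order): [2, 1, 31, None, None, 16, 44, None, None, 33]


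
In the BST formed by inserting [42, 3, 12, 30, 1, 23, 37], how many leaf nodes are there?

Tree built from: [42, 3, 12, 30, 1, 23, 37]
Tree (level-order array): [42, 3, None, 1, 12, None, None, None, 30, 23, 37]
Rule: A leaf has 0 children.
Per-node child counts:
  node 42: 1 child(ren)
  node 3: 2 child(ren)
  node 1: 0 child(ren)
  node 12: 1 child(ren)
  node 30: 2 child(ren)
  node 23: 0 child(ren)
  node 37: 0 child(ren)
Matching nodes: [1, 23, 37]
Count of leaf nodes: 3


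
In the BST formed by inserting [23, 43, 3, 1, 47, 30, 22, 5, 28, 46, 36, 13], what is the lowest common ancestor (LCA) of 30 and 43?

Tree insertion order: [23, 43, 3, 1, 47, 30, 22, 5, 28, 46, 36, 13]
Tree (level-order array): [23, 3, 43, 1, 22, 30, 47, None, None, 5, None, 28, 36, 46, None, None, 13]
In a BST, the LCA of p=30, q=43 is the first node v on the
root-to-leaf path with p <= v <= q (go left if both < v, right if both > v).
Walk from root:
  at 23: both 30 and 43 > 23, go right
  at 43: 30 <= 43 <= 43, this is the LCA
LCA = 43


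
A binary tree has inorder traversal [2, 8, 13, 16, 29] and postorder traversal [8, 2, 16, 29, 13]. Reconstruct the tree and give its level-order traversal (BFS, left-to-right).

Inorder:   [2, 8, 13, 16, 29]
Postorder: [8, 2, 16, 29, 13]
Algorithm: postorder visits root last, so walk postorder right-to-left;
each value is the root of the current inorder slice — split it at that
value, recurse on the right subtree first, then the left.
Recursive splits:
  root=13; inorder splits into left=[2, 8], right=[16, 29]
  root=29; inorder splits into left=[16], right=[]
  root=16; inorder splits into left=[], right=[]
  root=2; inorder splits into left=[], right=[8]
  root=8; inorder splits into left=[], right=[]
Reconstructed level-order: [13, 2, 29, 8, 16]


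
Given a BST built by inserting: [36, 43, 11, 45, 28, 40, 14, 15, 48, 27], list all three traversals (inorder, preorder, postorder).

Tree insertion order: [36, 43, 11, 45, 28, 40, 14, 15, 48, 27]
Tree (level-order array): [36, 11, 43, None, 28, 40, 45, 14, None, None, None, None, 48, None, 15, None, None, None, 27]
Inorder (L, root, R): [11, 14, 15, 27, 28, 36, 40, 43, 45, 48]
Preorder (root, L, R): [36, 11, 28, 14, 15, 27, 43, 40, 45, 48]
Postorder (L, R, root): [27, 15, 14, 28, 11, 40, 48, 45, 43, 36]


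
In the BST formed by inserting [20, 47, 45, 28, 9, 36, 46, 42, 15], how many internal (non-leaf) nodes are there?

Tree built from: [20, 47, 45, 28, 9, 36, 46, 42, 15]
Tree (level-order array): [20, 9, 47, None, 15, 45, None, None, None, 28, 46, None, 36, None, None, None, 42]
Rule: An internal node has at least one child.
Per-node child counts:
  node 20: 2 child(ren)
  node 9: 1 child(ren)
  node 15: 0 child(ren)
  node 47: 1 child(ren)
  node 45: 2 child(ren)
  node 28: 1 child(ren)
  node 36: 1 child(ren)
  node 42: 0 child(ren)
  node 46: 0 child(ren)
Matching nodes: [20, 9, 47, 45, 28, 36]
Count of internal (non-leaf) nodes: 6
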